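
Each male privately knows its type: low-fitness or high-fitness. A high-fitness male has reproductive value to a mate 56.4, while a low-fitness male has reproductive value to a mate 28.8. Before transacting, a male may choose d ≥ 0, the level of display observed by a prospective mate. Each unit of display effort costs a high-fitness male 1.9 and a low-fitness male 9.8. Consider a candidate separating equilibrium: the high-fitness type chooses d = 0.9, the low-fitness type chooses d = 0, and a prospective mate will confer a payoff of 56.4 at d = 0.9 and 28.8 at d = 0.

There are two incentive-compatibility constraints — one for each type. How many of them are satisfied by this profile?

1

Low-fitness type: stay at 0 → 28.8; mimic → 56.4 − 9.8 × 0.9 = 47.58. IC fails (28.8 < 47.58).
High-fitness type: signal → 56.4 − 1.9 × 0.9 = 54.69; deviate to 0 → 28.8. IC holds (54.69 ≥ 28.8).
1 of 2 constraints hold, so this profile is not an equilibrium.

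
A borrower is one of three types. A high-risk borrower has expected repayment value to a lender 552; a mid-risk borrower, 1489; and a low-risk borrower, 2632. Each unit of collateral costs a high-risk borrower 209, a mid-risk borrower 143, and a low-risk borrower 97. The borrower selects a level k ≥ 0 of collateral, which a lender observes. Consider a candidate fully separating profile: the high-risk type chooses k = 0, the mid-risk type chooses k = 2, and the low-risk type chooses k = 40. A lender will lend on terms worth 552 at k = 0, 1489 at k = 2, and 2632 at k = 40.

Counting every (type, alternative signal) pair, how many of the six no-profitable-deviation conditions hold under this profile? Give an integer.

Low-risk (own payoff 2632 − 97×40 = -1248): to k=0 gives 552 → profitable ✗; to k=2 gives 1489 − 97×2 = 1295 → profitable ✗.
Mid-risk (own payoff 1489 − 143×2 = 1203): to k=0 gives 552 → no gain ✓; to k=40 gives 2632 − 143×40 = -3088 → no gain ✓.
High-risk (own payoff 552): to k=2 gives 1489 − 209×2 = 1071 → profitable ✗; to k=40 gives 2632 − 209×40 = -5728 → no gain ✓.
3 of the 6 constraints hold; not an equilibrium.

3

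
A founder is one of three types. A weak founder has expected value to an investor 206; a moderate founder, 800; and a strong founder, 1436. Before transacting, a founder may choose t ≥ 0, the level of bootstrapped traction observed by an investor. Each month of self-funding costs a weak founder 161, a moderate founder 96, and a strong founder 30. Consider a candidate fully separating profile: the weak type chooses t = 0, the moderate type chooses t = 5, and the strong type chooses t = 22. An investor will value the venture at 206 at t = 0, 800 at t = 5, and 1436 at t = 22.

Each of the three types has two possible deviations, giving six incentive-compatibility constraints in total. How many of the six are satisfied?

Moderate (own payoff 800 − 96×5 = 320): to t=0 gives 206 → no gain ✓; to t=22 gives 1436 − 96×22 = -676 → no gain ✓.
Strong (own payoff 1436 − 30×22 = 776): to t=0 gives 206 → no gain ✓; to t=5 gives 800 − 30×5 = 650 → no gain ✓.
Weak (own payoff 206): to t=5 gives 800 − 161×5 = -5 → no gain ✓; to t=22 gives 1436 − 161×22 = -2106 → no gain ✓.
6 of the 6 constraints hold; this profile is a separating equilibrium.

6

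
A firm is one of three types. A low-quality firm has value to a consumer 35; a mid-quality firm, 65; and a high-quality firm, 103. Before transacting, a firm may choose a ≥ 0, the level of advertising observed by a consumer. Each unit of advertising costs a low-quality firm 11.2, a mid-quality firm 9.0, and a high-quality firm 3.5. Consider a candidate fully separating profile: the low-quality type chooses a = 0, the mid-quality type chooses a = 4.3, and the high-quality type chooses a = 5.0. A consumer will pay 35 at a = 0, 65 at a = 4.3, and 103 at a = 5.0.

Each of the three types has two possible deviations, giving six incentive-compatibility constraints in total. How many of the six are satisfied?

Mid-quality (own payoff 65 − 9.0×4.3 = 26.3): to a=0 gives 35 → profitable ✗; to a=5.0 gives 103 − 9.0×5.0 = 58 → profitable ✗.
High-quality (own payoff 103 − 3.5×5.0 = 85.5): to a=0 gives 35 → no gain ✓; to a=4.3 gives 65 − 3.5×4.3 = 49.95 → no gain ✓.
Low-quality (own payoff 35): to a=4.3 gives 65 − 11.2×4.3 = 16.84 → no gain ✓; to a=5.0 gives 103 − 11.2×5.0 = 47 → profitable ✗.
3 of the 6 constraints hold; not an equilibrium.

3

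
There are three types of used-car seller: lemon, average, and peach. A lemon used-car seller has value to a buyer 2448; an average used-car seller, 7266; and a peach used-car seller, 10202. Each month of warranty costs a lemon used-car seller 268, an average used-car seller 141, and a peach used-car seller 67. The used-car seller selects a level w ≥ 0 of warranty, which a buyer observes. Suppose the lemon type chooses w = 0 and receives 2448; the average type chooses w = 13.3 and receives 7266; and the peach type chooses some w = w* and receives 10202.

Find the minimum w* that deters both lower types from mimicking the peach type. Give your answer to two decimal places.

Average type (on-path payoff 7266 − 141×13.3 = 5390.7) won't mimic when 5390.7 ≥ 10202 − 141·w*, i.e. w* ≥ 34.12.
Lemon type (on-path payoff 2448) won't mimic when 2448 ≥ 10202 − 268·w*, i.e. w* ≥ 28.93.
Both must hold, so w* = max(28.93, 34.12) = 34.12. The average type's constraint binds.

34.12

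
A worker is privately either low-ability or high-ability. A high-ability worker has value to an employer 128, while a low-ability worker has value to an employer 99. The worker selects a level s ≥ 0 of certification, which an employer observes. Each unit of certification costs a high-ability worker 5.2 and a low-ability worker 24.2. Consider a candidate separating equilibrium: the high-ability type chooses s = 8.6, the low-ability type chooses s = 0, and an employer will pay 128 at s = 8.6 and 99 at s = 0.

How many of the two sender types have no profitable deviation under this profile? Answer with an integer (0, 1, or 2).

Low-ability type: stay at 0 → 99; mimic → 128 − 24.2 × 8.6 = -80.12. IC holds (99 ≥ -80.12).
High-ability type: signal → 128 − 5.2 × 8.6 = 83.28; deviate to 0 → 99. IC fails (83.28 < 99).
1 of 2 constraints hold, so this profile is not an equilibrium.

1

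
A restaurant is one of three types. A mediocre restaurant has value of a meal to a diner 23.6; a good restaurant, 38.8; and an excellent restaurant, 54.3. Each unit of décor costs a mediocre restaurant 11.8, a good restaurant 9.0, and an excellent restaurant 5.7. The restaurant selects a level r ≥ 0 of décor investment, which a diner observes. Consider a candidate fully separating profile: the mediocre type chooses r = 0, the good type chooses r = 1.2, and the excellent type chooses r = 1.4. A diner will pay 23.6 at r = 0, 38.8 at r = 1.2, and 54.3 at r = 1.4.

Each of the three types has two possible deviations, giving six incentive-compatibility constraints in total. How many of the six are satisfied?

Excellent (own payoff 54.3 − 5.7×1.4 = 46.32): to r=0 gives 23.6 → no gain ✓; to r=1.2 gives 38.8 − 5.7×1.2 = 31.96 → no gain ✓.
Mediocre (own payoff 23.6): to r=1.2 gives 38.8 − 11.8×1.2 = 24.64 → profitable ✗; to r=1.4 gives 54.3 − 11.8×1.4 = 37.78 → profitable ✗.
Good (own payoff 38.8 − 9.0×1.2 = 28): to r=0 gives 23.6 → no gain ✓; to r=1.4 gives 54.3 − 9.0×1.4 = 41.7 → profitable ✗.
3 of the 6 constraints hold; not an equilibrium.

3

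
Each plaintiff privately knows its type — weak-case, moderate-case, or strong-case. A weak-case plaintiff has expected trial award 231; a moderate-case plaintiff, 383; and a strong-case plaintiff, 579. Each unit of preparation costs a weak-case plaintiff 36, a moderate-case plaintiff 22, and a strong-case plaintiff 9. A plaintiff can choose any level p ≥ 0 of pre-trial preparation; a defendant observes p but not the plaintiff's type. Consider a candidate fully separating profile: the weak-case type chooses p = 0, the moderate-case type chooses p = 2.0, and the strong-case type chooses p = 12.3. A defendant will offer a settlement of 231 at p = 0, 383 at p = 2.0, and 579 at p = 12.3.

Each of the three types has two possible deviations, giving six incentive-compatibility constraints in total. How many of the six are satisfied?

5

Strong-case (own payoff 579 − 9×12.3 = 468.3): to p=0 gives 231 → no gain ✓; to p=2.0 gives 383 − 9×2.0 = 365 → no gain ✓.
Moderate-case (own payoff 383 − 22×2.0 = 339): to p=0 gives 231 → no gain ✓; to p=12.3 gives 579 − 22×12.3 = 308.4 → no gain ✓.
Weak-case (own payoff 231): to p=2.0 gives 383 − 36×2.0 = 311 → profitable ✗; to p=12.3 gives 579 − 36×12.3 = 136.2 → no gain ✓.
5 of the 6 constraints hold; not an equilibrium.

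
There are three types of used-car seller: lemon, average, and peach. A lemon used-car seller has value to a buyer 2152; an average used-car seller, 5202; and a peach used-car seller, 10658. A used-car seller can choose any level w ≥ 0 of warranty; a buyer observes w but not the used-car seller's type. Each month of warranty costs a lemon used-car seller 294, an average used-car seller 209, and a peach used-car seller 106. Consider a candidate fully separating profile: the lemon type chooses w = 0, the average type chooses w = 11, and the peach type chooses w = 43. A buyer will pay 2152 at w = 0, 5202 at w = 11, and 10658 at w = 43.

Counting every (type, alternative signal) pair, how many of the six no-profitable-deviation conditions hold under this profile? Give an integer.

6

Lemon (own payoff 2152): to w=11 gives 5202 − 294×11 = 1968 → no gain ✓; to w=43 gives 10658 − 294×43 = -1984 → no gain ✓.
Peach (own payoff 10658 − 106×43 = 6100): to w=0 gives 2152 → no gain ✓; to w=11 gives 5202 − 106×11 = 4036 → no gain ✓.
Average (own payoff 5202 − 209×11 = 2903): to w=0 gives 2152 → no gain ✓; to w=43 gives 10658 − 209×43 = 1671 → no gain ✓.
6 of the 6 constraints hold; this profile is a separating equilibrium.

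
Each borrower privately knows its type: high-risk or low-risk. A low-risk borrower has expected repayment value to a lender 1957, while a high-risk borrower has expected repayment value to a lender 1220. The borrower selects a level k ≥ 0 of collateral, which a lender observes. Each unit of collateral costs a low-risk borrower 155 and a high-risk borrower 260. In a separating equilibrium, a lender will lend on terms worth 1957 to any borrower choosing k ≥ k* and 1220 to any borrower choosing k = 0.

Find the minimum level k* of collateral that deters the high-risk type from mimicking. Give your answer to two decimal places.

A high-risk borrower choosing k = 0 receives 1220.
Imitating at k* instead would pay 1957 at cost 260·k*, netting 1957 − 260·k*.
Indifference: 1220 = 1957 − 260·k*, so k* = (1957 − 1220) / 260 ≈ 2.83.
This is the high-risk type's binding incentive-compatibility constraint; any k ≥ 2.83 sustains separation on that side.

2.83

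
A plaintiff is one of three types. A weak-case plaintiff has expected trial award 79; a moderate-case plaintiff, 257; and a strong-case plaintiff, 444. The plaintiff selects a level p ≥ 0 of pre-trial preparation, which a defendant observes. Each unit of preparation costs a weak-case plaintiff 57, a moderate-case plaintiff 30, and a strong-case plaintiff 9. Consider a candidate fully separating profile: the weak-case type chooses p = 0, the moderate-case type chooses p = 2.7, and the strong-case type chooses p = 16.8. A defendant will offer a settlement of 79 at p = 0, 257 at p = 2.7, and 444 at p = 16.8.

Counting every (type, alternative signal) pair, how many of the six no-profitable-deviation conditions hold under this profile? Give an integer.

5

Weak-case (own payoff 79): to p=2.7 gives 257 − 57×2.7 = 103.1 → profitable ✗; to p=16.8 gives 444 − 57×16.8 = -513.6 → no gain ✓.
Strong-case (own payoff 444 − 9×16.8 = 292.8): to p=0 gives 79 → no gain ✓; to p=2.7 gives 257 − 9×2.7 = 232.7 → no gain ✓.
Moderate-case (own payoff 257 − 30×2.7 = 176): to p=0 gives 79 → no gain ✓; to p=16.8 gives 444 − 30×16.8 = -60 → no gain ✓.
5 of the 6 constraints hold; not an equilibrium.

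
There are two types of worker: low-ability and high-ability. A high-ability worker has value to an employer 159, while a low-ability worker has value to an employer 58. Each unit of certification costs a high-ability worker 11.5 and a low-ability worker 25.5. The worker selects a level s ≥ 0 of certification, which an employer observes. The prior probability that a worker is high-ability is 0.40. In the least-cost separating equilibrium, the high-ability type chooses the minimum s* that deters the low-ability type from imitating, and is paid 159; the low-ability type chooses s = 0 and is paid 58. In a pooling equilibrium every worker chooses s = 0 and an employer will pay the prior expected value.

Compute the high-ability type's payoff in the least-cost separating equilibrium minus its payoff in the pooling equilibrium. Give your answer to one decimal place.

Least-cost separating signal: s* solves 58 = 159 − 25.5·s*, so s* = (159 − 58)/25.5 ≈ 3.9608.
High-ability type's separating payoff: 159 − 11.5 × s* = 159 − 11.5 × (159 − 58)/25.5 = 159 − 1161.5/25.5 ≈ 113.451.
Pooling payoff: 0.40 × 159 + 0.60 × 58 = 98.4.
Difference: 113.451 − 98.4 = 15.051, i.e. 15.1 to one decimal place.
The high-ability type prefers to separate.

15.1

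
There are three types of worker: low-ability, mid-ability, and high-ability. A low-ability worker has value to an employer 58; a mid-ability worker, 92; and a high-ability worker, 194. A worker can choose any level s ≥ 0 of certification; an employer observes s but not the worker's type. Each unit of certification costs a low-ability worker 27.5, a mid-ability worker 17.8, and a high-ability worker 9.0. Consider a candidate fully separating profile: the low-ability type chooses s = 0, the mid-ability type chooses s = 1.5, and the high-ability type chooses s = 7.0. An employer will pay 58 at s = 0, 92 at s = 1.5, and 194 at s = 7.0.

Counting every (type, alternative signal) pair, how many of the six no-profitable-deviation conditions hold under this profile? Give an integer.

5

Mid-ability (own payoff 92 − 17.8×1.5 = 65.3): to s=0 gives 58 → no gain ✓; to s=7.0 gives 194 − 17.8×7.0 = 69.4 → profitable ✗.
High-ability (own payoff 194 − 9.0×7.0 = 131): to s=0 gives 58 → no gain ✓; to s=1.5 gives 92 − 9.0×1.5 = 78.5 → no gain ✓.
Low-ability (own payoff 58): to s=1.5 gives 92 − 27.5×1.5 = 50.75 → no gain ✓; to s=7.0 gives 194 − 27.5×7.0 = 1.5 → no gain ✓.
5 of the 6 constraints hold; not an equilibrium.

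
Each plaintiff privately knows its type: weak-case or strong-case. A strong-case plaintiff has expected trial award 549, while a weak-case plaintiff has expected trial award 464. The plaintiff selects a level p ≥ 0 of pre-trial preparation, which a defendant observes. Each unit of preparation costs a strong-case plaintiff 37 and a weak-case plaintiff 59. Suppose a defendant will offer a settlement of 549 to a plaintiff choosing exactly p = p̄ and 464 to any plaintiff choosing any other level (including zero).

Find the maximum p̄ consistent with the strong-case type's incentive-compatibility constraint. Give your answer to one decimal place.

Choosing p̄ yields the strong-case type 549 − 37·p̄; choosing zero yields 464.
The strong-case type is indifferent at 549 − 37·p̄ = 464, i.e. p̄ = (549 − 464) / 37 ≈ 2.3.
For any p̄ above 2.3 the strong-case type would rather pool at zero, so separation collapses.

2.3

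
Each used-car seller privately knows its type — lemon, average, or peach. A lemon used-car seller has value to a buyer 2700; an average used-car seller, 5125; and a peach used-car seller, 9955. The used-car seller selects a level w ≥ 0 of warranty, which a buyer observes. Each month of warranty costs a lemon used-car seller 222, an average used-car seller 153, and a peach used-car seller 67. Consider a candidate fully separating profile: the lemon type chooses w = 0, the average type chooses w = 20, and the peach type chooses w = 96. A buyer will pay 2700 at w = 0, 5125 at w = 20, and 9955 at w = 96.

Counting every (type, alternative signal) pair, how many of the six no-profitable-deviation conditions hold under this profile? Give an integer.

Peach (own payoff 9955 − 67×96 = 3523): to w=0 gives 2700 → no gain ✓; to w=20 gives 5125 − 67×20 = 3785 → profitable ✗.
Lemon (own payoff 2700): to w=20 gives 5125 − 222×20 = 685 → no gain ✓; to w=96 gives 9955 − 222×96 = -11357 → no gain ✓.
Average (own payoff 5125 − 153×20 = 2065): to w=0 gives 2700 → profitable ✗; to w=96 gives 9955 − 153×96 = -4733 → no gain ✓.
4 of the 6 constraints hold; not an equilibrium.

4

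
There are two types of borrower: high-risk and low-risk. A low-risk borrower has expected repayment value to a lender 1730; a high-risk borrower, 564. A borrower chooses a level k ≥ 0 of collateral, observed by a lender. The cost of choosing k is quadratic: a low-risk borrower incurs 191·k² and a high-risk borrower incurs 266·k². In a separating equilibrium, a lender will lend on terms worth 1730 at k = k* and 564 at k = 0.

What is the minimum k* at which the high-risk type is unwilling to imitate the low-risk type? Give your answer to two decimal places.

The high-risk type at k = 0 receives 564; imitating at k* yields 1730 − 266·k*².
Indifference: 564 = 1730 − 266·k*², so k*² = (1730 − 564) / 266 ≈ 4.3835.
k* = √4.3835 ≈ 2.09.

2.09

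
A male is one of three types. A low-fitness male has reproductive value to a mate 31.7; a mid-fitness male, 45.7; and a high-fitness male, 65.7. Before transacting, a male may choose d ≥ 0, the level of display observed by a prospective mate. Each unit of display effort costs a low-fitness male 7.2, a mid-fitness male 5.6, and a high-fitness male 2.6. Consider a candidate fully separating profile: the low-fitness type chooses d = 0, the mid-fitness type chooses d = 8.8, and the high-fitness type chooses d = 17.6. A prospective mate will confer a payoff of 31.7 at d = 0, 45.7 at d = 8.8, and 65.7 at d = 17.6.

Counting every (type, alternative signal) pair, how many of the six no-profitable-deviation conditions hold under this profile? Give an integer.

High-fitness (own payoff 65.7 − 2.6×17.6 = 19.94): to d=0 gives 31.7 → profitable ✗; to d=8.8 gives 45.7 − 2.6×8.8 = 22.82 → profitable ✗.
Low-fitness (own payoff 31.7): to d=8.8 gives 45.7 − 7.2×8.8 = -17.66 → no gain ✓; to d=17.6 gives 65.7 − 7.2×17.6 = -61.02 → no gain ✓.
Mid-fitness (own payoff 45.7 − 5.6×8.8 = -3.58): to d=0 gives 31.7 → profitable ✗; to d=17.6 gives 65.7 − 5.6×17.6 = -32.86 → no gain ✓.
3 of the 6 constraints hold; not an equilibrium.

3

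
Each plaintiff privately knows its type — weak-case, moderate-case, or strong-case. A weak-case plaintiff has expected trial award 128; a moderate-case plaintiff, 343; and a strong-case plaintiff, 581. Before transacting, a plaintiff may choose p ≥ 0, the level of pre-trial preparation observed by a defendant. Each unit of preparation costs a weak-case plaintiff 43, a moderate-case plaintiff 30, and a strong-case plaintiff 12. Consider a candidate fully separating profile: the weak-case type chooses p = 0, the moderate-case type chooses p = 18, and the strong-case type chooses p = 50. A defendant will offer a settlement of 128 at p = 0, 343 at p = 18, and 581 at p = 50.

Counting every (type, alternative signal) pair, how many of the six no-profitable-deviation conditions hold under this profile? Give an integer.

3

Strong-case (own payoff 581 − 12×50 = -19): to p=0 gives 128 → profitable ✗; to p=18 gives 343 − 12×18 = 127 → profitable ✗.
Moderate-case (own payoff 343 − 30×18 = -197): to p=0 gives 128 → profitable ✗; to p=50 gives 581 − 30×50 = -919 → no gain ✓.
Weak-case (own payoff 128): to p=18 gives 343 − 43×18 = -431 → no gain ✓; to p=50 gives 581 − 43×50 = -1569 → no gain ✓.
3 of the 6 constraints hold; not an equilibrium.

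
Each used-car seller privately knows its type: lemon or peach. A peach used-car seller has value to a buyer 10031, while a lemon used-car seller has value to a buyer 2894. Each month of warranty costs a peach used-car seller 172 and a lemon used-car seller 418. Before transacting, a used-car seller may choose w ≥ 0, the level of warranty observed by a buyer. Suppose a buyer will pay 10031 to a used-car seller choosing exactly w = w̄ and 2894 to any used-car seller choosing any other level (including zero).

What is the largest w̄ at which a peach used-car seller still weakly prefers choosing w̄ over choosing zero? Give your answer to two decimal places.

41.49

Choosing w̄ yields the peach type 10031 − 172·w̄; choosing zero yields 2894.
The peach type is indifferent at 10031 − 172·w̄ = 2894, i.e. w̄ = (10031 − 2894) / 172 ≈ 41.49.
For any w̄ above 41.49 the peach type would rather pool at zero, so separation collapses.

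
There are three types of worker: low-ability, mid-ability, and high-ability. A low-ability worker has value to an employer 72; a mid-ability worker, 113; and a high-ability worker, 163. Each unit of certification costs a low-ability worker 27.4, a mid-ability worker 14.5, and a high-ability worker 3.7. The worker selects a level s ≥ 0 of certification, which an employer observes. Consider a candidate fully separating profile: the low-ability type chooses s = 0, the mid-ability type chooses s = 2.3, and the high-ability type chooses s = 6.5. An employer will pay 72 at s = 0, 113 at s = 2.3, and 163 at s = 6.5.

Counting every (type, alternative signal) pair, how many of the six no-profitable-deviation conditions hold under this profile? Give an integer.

6

High-ability (own payoff 163 − 3.7×6.5 = 138.95): to s=0 gives 72 → no gain ✓; to s=2.3 gives 113 − 3.7×2.3 = 104.49 → no gain ✓.
Mid-ability (own payoff 113 − 14.5×2.3 = 79.65): to s=0 gives 72 → no gain ✓; to s=6.5 gives 163 − 14.5×6.5 = 68.75 → no gain ✓.
Low-ability (own payoff 72): to s=2.3 gives 113 − 27.4×2.3 = 49.98 → no gain ✓; to s=6.5 gives 163 − 27.4×6.5 = -15.1 → no gain ✓.
6 of the 6 constraints hold; this profile is a separating equilibrium.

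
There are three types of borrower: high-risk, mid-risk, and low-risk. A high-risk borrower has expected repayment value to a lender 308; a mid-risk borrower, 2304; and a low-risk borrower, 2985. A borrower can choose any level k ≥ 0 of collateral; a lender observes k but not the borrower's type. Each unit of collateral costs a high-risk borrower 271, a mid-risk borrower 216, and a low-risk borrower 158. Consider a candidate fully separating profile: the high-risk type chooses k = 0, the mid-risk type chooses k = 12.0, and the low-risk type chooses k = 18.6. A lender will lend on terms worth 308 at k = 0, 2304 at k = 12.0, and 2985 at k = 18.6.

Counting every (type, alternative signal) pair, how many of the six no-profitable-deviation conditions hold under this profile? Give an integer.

Mid-risk (own payoff 2304 − 216×12.0 = -288): to k=0 gives 308 → profitable ✗; to k=18.6 gives 2985 − 216×18.6 = -1032.6 → no gain ✓.
Low-risk (own payoff 2985 − 158×18.6 = 46.2): to k=0 gives 308 → profitable ✗; to k=12.0 gives 2304 − 158×12.0 = 408 → profitable ✗.
High-risk (own payoff 308): to k=12.0 gives 2304 − 271×12.0 = -948 → no gain ✓; to k=18.6 gives 2985 − 271×18.6 = -2055.6 → no gain ✓.
3 of the 6 constraints hold; not an equilibrium.

3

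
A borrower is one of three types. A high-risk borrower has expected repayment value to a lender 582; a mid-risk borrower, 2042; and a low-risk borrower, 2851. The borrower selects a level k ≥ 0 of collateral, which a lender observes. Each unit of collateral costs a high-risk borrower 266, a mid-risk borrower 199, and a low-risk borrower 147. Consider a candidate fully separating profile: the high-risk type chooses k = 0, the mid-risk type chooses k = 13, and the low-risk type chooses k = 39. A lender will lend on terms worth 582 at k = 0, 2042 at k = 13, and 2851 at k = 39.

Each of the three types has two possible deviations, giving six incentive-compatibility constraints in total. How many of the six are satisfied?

High-risk (own payoff 582): to k=13 gives 2042 − 266×13 = -1416 → no gain ✓; to k=39 gives 2851 − 266×39 = -7523 → no gain ✓.
Low-risk (own payoff 2851 − 147×39 = -2882): to k=0 gives 582 → profitable ✗; to k=13 gives 2042 − 147×13 = 131 → profitable ✗.
Mid-risk (own payoff 2042 − 199×13 = -545): to k=0 gives 582 → profitable ✗; to k=39 gives 2851 − 199×39 = -4910 → no gain ✓.
3 of the 6 constraints hold; not an equilibrium.

3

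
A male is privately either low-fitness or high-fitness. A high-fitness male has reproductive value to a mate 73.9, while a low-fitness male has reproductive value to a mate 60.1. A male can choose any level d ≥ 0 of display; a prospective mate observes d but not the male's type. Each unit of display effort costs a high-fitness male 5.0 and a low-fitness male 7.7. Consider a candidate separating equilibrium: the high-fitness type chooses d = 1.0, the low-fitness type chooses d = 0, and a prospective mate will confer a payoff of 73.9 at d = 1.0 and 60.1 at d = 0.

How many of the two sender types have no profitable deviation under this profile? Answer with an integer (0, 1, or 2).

High-fitness type: signal → 73.9 − 5.0 × 1.0 = 68.9; deviate to 0 → 60.1. IC holds (68.9 ≥ 60.1).
Low-fitness type: stay at 0 → 60.1; mimic → 73.9 − 7.7 × 1.0 = 66.2. IC fails (60.1 < 66.2).
1 of 2 constraints hold, so this profile is not an equilibrium.

1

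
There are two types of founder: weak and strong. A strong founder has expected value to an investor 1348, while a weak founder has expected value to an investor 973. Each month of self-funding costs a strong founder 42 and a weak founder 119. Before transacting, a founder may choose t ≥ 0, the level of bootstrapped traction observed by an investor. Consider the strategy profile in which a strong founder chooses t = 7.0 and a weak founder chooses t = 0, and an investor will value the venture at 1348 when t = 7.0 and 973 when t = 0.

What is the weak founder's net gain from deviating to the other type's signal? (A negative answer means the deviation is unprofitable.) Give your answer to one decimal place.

-458.0

Playing t = 0 the weak founder receives 973.
Deviating to t = 7.0 brings payment 1348 at cost 119 × 7.0 = 833, netting 515.
Gain from deviating: 515 − 973 = -458.0.
The gain is negative, so the weak type's incentive-compatibility constraint is satisfied.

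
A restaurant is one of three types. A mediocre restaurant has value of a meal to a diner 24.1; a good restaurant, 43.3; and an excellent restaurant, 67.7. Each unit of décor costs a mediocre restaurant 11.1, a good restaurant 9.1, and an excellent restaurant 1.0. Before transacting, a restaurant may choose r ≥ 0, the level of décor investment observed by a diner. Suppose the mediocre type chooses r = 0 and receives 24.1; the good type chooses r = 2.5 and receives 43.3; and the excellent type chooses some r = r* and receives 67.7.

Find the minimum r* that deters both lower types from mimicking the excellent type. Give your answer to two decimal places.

5.18

Mediocre type (on-path payoff 24.1) won't mimic when 24.1 ≥ 67.7 − 11.1·r*, i.e. r* ≥ 3.93.
Good type (on-path payoff 43.3 − 9.1×2.5 = 20.55) won't mimic when 20.55 ≥ 67.7 − 9.1·r*, i.e. r* ≥ 5.18.
Both must hold, so r* = max(3.93, 5.18) = 5.18. The good type's constraint binds.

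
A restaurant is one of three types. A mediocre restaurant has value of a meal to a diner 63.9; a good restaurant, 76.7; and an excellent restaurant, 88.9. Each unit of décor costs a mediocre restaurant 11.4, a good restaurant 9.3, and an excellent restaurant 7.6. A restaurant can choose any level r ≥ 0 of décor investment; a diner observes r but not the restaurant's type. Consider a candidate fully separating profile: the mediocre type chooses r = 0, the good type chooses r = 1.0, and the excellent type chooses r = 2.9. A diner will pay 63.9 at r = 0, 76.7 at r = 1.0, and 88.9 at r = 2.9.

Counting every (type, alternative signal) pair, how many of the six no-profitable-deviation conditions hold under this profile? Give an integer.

4

Excellent (own payoff 88.9 − 7.6×2.9 = 66.86): to r=0 gives 63.9 → no gain ✓; to r=1.0 gives 76.7 − 7.6×1.0 = 69.1 → profitable ✗.
Good (own payoff 76.7 − 9.3×1.0 = 67.4): to r=0 gives 63.9 → no gain ✓; to r=2.9 gives 88.9 − 9.3×2.9 = 61.93 → no gain ✓.
Mediocre (own payoff 63.9): to r=1.0 gives 76.7 − 11.4×1.0 = 65.3 → profitable ✗; to r=2.9 gives 88.9 − 11.4×2.9 = 55.84 → no gain ✓.
4 of the 6 constraints hold; not an equilibrium.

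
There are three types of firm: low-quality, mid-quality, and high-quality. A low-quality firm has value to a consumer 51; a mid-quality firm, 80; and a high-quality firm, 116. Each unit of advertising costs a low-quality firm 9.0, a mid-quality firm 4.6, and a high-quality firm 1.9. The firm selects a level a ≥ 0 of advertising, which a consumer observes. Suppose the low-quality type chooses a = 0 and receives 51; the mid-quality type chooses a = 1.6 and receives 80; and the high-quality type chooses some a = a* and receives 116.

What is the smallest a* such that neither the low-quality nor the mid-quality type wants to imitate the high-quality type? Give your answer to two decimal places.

9.43

Mid-quality type (on-path payoff 80 − 4.6×1.6 = 72.64) won't mimic when 72.64 ≥ 116 − 4.6·a*, i.e. a* ≥ 9.43.
Low-quality type (on-path payoff 51) won't mimic when 51 ≥ 116 − 9.0·a*, i.e. a* ≥ 7.22.
Both must hold, so a* = max(7.22, 9.43) = 9.43. The mid-quality type's constraint binds.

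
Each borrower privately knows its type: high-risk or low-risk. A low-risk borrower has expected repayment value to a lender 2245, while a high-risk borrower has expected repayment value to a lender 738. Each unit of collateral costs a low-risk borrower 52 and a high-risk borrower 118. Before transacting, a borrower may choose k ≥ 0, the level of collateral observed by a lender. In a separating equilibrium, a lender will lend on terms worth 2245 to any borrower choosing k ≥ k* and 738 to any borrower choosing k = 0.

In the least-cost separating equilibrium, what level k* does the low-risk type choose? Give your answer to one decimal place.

12.8

A high-risk borrower choosing k = 0 receives 738.
Imitating at k* instead would pay 2245 at cost 118·k*, netting 2245 − 118·k*.
Indifference: 738 = 2245 − 118·k*, so k* = (2245 − 738) / 118 ≈ 12.8.
This is the high-risk type's binding incentive-compatibility constraint; any k ≥ 12.8 sustains separation on that side.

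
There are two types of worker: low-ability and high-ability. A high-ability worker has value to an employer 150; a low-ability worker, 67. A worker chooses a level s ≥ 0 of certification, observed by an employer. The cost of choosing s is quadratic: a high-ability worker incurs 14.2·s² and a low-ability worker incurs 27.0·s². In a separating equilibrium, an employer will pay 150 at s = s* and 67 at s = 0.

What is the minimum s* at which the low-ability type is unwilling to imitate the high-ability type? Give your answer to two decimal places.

The low-ability type at s = 0 receives 67; imitating at s* yields 150 − 27.0·s*².
Indifference: 67 = 150 − 27.0·s*², so s*² = (150 − 67) / 27.0 ≈ 3.0741.
s* = √3.0741 ≈ 1.75.

1.75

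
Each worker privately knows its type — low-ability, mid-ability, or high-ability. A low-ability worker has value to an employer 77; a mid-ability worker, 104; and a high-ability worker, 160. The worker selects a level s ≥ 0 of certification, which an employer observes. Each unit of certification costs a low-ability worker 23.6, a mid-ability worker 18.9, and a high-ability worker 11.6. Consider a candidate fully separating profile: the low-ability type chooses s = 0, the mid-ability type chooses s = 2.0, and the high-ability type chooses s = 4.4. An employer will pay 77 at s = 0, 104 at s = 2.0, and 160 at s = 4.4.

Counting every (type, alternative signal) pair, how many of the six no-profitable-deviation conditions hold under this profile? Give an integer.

4

High-ability (own payoff 160 − 11.6×4.4 = 108.96): to s=0 gives 77 → no gain ✓; to s=2.0 gives 104 − 11.6×2.0 = 80.8 → no gain ✓.
Low-ability (own payoff 77): to s=2.0 gives 104 − 23.6×2.0 = 56.8 → no gain ✓; to s=4.4 gives 160 − 23.6×4.4 = 56.16 → no gain ✓.
Mid-ability (own payoff 104 − 18.9×2.0 = 66.2): to s=0 gives 77 → profitable ✗; to s=4.4 gives 160 − 18.9×4.4 = 76.84 → profitable ✗.
4 of the 6 constraints hold; not an equilibrium.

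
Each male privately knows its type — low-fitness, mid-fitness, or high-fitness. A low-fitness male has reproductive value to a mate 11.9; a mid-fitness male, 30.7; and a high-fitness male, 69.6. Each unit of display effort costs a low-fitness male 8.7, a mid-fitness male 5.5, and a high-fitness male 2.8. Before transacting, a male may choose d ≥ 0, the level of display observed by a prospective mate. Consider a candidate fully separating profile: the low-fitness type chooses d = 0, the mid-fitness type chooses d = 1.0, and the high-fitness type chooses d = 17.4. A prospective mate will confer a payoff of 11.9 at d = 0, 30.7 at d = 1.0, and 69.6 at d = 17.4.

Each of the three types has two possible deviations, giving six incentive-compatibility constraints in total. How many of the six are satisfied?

High-fitness (own payoff 69.6 − 2.8×17.4 = 20.88): to d=0 gives 11.9 → no gain ✓; to d=1.0 gives 30.7 − 2.8×1.0 = 27.9 → profitable ✗.
Mid-fitness (own payoff 30.7 − 5.5×1.0 = 25.2): to d=0 gives 11.9 → no gain ✓; to d=17.4 gives 69.6 − 5.5×17.4 = -26.1 → no gain ✓.
Low-fitness (own payoff 11.9): to d=1.0 gives 30.7 − 8.7×1.0 = 22 → profitable ✗; to d=17.4 gives 69.6 − 8.7×17.4 = -81.78 → no gain ✓.
4 of the 6 constraints hold; not an equilibrium.

4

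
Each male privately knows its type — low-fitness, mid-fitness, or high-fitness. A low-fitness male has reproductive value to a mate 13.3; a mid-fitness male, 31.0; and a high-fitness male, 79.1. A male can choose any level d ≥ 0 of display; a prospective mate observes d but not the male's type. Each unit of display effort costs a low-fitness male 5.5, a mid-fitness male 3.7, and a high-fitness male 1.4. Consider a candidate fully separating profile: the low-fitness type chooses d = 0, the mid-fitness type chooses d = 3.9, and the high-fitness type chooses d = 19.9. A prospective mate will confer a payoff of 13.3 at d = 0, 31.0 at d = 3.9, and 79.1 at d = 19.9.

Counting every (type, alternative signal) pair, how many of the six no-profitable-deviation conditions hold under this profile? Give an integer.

6

Mid-fitness (own payoff 31.0 − 3.7×3.9 = 16.57): to d=0 gives 13.3 → no gain ✓; to d=19.9 gives 79.1 − 3.7×19.9 = 5.47 → no gain ✓.
Low-fitness (own payoff 13.3): to d=3.9 gives 31.0 − 5.5×3.9 = 9.55 → no gain ✓; to d=19.9 gives 79.1 − 5.5×19.9 = -30.35 → no gain ✓.
High-fitness (own payoff 79.1 − 1.4×19.9 = 51.24): to d=0 gives 13.3 → no gain ✓; to d=3.9 gives 31.0 − 1.4×3.9 = 25.54 → no gain ✓.
6 of the 6 constraints hold; this profile is a separating equilibrium.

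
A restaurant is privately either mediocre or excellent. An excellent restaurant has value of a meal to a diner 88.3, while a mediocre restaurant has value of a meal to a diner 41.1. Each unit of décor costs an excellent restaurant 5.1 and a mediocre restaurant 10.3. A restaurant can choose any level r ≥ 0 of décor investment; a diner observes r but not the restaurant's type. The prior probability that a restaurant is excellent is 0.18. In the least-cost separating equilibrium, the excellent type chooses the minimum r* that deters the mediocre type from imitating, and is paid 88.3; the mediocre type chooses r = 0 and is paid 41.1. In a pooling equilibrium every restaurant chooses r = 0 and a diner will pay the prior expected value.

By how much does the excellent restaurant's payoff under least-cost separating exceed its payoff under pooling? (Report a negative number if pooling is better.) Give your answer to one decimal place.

Least-cost separating signal: r* solves 41.1 = 88.3 − 10.3·r*, so r* = (88.3 − 41.1)/10.3 ≈ 4.5825.
Excellent type's separating payoff: 88.3 − 5.1 × r* = 88.3 − 5.1 × (88.3 − 41.1)/10.3 = 88.3 − 240.72/10.3 ≈ 64.929.
Pooling payoff: 0.18 × 88.3 + 0.82 × 41.1 = 49.596.
Difference: 64.929 − 49.596 = 15.333, i.e. 15.3 to one decimal place.
The excellent type prefers to separate.

15.3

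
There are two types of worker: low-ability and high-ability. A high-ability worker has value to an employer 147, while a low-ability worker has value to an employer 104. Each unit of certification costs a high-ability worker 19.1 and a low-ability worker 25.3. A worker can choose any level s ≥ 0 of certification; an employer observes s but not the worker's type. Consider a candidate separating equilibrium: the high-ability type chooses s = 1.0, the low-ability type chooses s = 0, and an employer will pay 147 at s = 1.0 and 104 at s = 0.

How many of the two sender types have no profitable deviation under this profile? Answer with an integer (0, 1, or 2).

High-ability type: signal → 147 − 19.1 × 1.0 = 127.9; deviate to 0 → 104. IC holds (127.9 ≥ 104).
Low-ability type: stay at 0 → 104; mimic → 147 − 25.3 × 1.0 = 121.7. IC fails (104 < 121.7).
1 of 2 constraints hold, so this profile is not an equilibrium.

1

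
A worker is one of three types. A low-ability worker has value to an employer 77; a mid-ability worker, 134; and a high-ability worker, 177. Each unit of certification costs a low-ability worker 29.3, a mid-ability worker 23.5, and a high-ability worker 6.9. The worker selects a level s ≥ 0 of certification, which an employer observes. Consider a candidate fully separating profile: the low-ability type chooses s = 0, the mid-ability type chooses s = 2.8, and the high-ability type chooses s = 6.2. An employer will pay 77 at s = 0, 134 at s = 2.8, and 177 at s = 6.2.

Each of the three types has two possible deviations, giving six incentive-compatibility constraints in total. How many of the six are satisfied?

5

Low-ability (own payoff 77): to s=2.8 gives 134 − 29.3×2.8 = 51.96 → no gain ✓; to s=6.2 gives 177 − 29.3×6.2 = -4.66 → no gain ✓.
Mid-ability (own payoff 134 − 23.5×2.8 = 68.2): to s=0 gives 77 → profitable ✗; to s=6.2 gives 177 − 23.5×6.2 = 31.3 → no gain ✓.
High-ability (own payoff 177 − 6.9×6.2 = 134.22): to s=0 gives 77 → no gain ✓; to s=2.8 gives 134 − 6.9×2.8 = 114.68 → no gain ✓.
5 of the 6 constraints hold; not an equilibrium.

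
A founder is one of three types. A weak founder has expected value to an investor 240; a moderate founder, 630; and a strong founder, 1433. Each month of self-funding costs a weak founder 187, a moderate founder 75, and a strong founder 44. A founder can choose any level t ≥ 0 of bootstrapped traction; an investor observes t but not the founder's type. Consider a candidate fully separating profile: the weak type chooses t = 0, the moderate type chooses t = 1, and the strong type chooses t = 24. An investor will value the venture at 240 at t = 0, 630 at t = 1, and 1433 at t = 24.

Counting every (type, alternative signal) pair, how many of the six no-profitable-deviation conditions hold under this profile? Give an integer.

Strong (own payoff 1433 − 44×24 = 377): to t=0 gives 240 → no gain ✓; to t=1 gives 630 − 44×1 = 586 → profitable ✗.
Moderate (own payoff 630 − 75×1 = 555): to t=0 gives 240 → no gain ✓; to t=24 gives 1433 − 75×24 = -367 → no gain ✓.
Weak (own payoff 240): to t=1 gives 630 − 187×1 = 443 → profitable ✗; to t=24 gives 1433 − 187×24 = -3055 → no gain ✓.
4 of the 6 constraints hold; not an equilibrium.

4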